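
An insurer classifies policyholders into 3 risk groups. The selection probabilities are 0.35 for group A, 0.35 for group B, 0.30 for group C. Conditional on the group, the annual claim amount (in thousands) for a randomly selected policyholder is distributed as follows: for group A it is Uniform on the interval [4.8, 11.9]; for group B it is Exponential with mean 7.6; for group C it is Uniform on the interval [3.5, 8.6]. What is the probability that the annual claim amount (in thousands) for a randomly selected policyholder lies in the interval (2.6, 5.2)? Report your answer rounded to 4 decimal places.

0.1917

Conditional on each group, P(2.6 < X < 5.2): A: 0.056338; B: 0.205785; C: 0.333333.
By total probability, P(2.6 < X < 5.2) = 0.35·0.056338 + 0.35·0.205785 + 0.3·0.333333 = 0.191743.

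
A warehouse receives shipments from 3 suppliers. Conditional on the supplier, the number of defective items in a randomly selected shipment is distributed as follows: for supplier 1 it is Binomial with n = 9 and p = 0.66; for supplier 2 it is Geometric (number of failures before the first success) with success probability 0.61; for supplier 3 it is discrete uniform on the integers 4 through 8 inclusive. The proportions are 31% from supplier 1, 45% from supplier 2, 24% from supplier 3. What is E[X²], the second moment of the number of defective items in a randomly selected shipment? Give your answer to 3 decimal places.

For each component E[X²] = Var + (mean)², giving 1: 37.3032; 2: 1.45687; 3: 38.
Overall E[X²] = 0.31·37.3032 + 0.45·1.45687 + 0.24·38 = 21.3396.

21.340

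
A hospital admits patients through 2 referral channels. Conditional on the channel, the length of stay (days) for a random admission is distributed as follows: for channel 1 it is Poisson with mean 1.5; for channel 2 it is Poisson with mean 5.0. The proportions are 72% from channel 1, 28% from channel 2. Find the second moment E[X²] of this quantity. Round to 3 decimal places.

11.100

For each component E[X²] = Var + (mean)², giving 1: 3.75; 2: 30.
Overall E[X²] = 0.72·3.75 + 0.28·30 = 11.1.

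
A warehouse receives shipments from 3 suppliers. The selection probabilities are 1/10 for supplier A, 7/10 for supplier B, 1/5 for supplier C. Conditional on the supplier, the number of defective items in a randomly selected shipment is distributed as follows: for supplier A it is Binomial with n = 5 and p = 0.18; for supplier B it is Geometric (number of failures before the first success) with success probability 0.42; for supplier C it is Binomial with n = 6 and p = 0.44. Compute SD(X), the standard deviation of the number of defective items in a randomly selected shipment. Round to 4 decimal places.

1.7233

Per component, A: μ=0.9, E[X²]=1.548; B: μ=1.38095, E[X²]=5.19501; C: μ=2.64, E[X²]=8.448.
E[X] = 0.1·0.9 + 0.7·1.38095 + 0.2·2.64 = 1.58467.
E[X²] = 0.1·1.548 + 0.7·5.19501 + 0.2·8.448 = 5.48091.
Var(X) = E[X²] − (E[X])² = 5.48091 − 2.51117 = 2.96974.
SD(X) = √2.96974 = 1.72329.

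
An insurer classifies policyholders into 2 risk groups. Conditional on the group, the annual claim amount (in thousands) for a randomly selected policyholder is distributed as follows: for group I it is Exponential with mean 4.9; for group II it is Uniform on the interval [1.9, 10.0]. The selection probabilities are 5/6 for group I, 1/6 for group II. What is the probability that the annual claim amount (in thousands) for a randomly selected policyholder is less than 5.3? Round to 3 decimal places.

Conditional on each group, P(X < 5.3): I: 0.660958; II: 0.419753.
By total probability, P(X < 5.3) = 0.833333·0.660958 + 0.166667·0.419753 = 0.620758.

0.621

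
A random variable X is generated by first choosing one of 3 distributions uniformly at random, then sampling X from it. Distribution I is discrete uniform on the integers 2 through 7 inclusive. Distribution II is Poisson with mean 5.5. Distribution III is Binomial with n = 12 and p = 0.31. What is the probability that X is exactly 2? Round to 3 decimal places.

0.128

Conditional on each component, P(X = 2): I: 0.166667; II: 0.0618124; III: 0.155152.
By total probability, P(X = 2) = 0.333333·0.166667 + 0.333333·0.0618124 + 0.333333·0.155152 = 0.127877.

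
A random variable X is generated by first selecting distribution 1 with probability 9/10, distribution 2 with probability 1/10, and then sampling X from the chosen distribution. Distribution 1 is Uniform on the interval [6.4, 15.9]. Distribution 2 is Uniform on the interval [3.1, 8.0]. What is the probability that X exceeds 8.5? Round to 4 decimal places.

Conditional on each component, P(X > 8.5): 1: 0.778947; 2: 0.
By total probability, P(X > 8.5) = 0.9·0.778947 + 0.1·0 = 0.701053.

0.7011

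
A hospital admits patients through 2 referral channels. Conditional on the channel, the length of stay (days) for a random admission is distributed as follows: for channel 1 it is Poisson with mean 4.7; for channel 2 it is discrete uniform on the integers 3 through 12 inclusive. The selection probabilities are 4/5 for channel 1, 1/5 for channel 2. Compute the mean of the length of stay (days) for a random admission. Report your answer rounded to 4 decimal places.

5.2600

Component means — 1: 4.7; 2: 7.5.
E[X] = 0.8·4.7 + 0.2·7.5 = 5.26.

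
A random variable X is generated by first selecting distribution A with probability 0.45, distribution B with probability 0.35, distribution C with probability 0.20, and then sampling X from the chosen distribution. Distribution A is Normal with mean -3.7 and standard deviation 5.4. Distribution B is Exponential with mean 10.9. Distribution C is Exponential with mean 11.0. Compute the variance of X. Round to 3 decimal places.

131.927

Per component, A: μ=-3.7, E[X²]=42.85; B: μ=10.9, E[X²]=237.62; C: μ=11, E[X²]=242.
E[X] = 0.45·-3.7 + 0.35·10.9 + 0.2·11 = 4.35.
E[X²] = 0.45·42.85 + 0.35·237.62 + 0.2·242 = 150.85.
Var(X) = E[X²] − (E[X])² = 150.85 − 18.9225 = 131.927.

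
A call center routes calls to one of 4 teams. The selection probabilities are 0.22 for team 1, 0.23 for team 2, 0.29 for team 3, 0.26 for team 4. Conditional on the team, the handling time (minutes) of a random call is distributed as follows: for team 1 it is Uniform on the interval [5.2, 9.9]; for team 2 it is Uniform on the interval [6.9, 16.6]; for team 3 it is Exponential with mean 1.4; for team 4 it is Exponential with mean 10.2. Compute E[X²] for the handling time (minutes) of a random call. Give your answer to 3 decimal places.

101.741

For each component E[X²] = Var + (mean)², giving 1: 58.8433; 2: 145.903; 3: 3.92; 4: 208.08.
Overall E[X²] = 0.22·58.8433 + 0.23·145.903 + 0.29·3.92 + 0.26·208.08 = 101.741.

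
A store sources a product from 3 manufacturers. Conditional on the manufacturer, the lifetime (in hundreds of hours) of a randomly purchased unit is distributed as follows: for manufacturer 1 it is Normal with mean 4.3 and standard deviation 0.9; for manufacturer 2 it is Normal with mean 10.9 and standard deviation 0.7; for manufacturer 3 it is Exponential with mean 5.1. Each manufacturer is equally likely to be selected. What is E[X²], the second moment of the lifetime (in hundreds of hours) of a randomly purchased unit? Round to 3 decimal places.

For each component E[X²] = Var + (mean)², giving 1: 19.3; 2: 119.3; 3: 52.02.
Overall E[X²] = 0.333333·19.3 + 0.333333·119.3 + 0.333333·52.02 = 63.54.

63.540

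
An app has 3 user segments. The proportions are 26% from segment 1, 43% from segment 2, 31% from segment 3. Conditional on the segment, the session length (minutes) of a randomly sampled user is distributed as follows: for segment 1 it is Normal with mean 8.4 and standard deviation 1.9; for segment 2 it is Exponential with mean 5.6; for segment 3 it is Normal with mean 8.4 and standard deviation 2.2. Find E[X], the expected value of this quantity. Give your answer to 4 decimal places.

Component means — 1: 8.4; 2: 5.6; 3: 8.4.
E[X] = 0.26·8.4 + 0.43·5.6 + 0.31·8.4 = 7.196.

7.1960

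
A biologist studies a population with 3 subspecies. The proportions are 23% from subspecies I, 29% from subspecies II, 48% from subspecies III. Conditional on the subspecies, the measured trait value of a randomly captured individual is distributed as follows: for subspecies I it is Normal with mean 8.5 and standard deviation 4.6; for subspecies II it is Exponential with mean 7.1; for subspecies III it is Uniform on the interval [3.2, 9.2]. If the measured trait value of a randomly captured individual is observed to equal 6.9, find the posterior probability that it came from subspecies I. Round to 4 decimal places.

0.1644

Likelihoods f(6.9 | ·): I: 0.0816359; II: 0.0532943; III: 0.166667.
Posterior ∝ prior × likelihood. Numerator for I: 0.23·0.0816359 = 0.0187763.
Normalizing constant: 0.23·0.0816359 + 0.29·0.0532943 + 0.48·0.166667 = 0.114232.
P(I | observation) = 0.0187763 / 0.114232 = 0.16437.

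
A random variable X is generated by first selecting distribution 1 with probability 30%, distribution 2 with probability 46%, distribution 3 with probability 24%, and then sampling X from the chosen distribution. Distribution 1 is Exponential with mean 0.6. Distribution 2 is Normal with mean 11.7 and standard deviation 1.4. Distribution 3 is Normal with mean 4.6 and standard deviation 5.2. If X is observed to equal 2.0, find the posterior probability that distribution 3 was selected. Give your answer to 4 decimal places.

0.4767

Likelihoods f(2.0 | ·): 1: 0.0594567; 2: 1.07302e-11; 3: 0.0677049.
Posterior ∝ prior × likelihood. Numerator for 3: 0.24·0.0677049 = 0.0162492.
Normalizing constant: 0.3·0.0594567 + 0.46·1.07302e-11 + 0.24·0.0677049 = 0.0340862.
P(3 | observation) = 0.0162492 / 0.0340862 = 0.476709.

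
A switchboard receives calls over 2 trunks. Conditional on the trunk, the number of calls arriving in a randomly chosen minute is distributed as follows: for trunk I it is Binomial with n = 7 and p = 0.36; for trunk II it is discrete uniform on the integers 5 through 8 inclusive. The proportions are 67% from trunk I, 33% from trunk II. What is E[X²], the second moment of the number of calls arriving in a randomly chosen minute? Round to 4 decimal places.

19.6903

For each component E[X²] = Var + (mean)², giving I: 7.9632; II: 43.5.
Overall E[X²] = 0.67·7.9632 + 0.33·43.5 = 19.6903.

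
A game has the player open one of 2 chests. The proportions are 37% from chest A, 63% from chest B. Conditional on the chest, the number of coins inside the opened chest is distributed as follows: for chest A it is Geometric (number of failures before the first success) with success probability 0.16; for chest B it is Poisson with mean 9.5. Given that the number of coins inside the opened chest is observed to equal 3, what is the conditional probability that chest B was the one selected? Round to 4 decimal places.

Likelihoods P(X=3 | ·): A: 0.0948326; B: 0.010696.
Posterior ∝ prior × likelihood. Numerator for B: 0.63·0.010696 = 0.00673849.
Normalizing constant: 0.37·0.0948326 + 0.63·0.010696 = 0.0418266.
P(B | observation) = 0.00673849 / 0.0418266 = 0.161105.

0.1611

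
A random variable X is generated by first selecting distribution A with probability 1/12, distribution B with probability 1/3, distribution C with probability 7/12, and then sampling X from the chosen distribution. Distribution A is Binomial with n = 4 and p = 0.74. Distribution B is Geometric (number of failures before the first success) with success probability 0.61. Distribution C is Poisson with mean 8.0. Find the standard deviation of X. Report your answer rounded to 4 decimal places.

Per component, A: μ=2.96, E[X²]=9.5312; B: μ=0.639344, E[X²]=1.45687; C: μ=8, E[X²]=72.
E[X] = 0.0833333·2.96 + 0.333333·0.639344 + 0.583333·8 = 5.12645.
E[X²] = 0.0833333·9.5312 + 0.333333·1.45687 + 0.583333·72 = 43.2799.
Var(X) = E[X²] − (E[X])² = 43.2799 − 26.2805 = 16.9994.
SD(X) = √16.9994 = 4.12304.

4.1230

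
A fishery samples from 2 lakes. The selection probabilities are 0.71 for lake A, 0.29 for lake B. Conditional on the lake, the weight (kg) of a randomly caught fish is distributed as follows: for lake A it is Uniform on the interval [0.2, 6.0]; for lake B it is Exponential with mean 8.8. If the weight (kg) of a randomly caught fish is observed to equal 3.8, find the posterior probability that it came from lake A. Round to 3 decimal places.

0.851

Likelihoods f(3.8 | ·): A: 0.172414; B: 0.0737872.
Posterior ∝ prior × likelihood. Numerator for A: 0.71·0.172414 = 0.122414.
Normalizing constant: 0.71·0.172414 + 0.29·0.0737872 = 0.143812.
P(A | observation) = 0.122414 / 0.143812 = 0.851207.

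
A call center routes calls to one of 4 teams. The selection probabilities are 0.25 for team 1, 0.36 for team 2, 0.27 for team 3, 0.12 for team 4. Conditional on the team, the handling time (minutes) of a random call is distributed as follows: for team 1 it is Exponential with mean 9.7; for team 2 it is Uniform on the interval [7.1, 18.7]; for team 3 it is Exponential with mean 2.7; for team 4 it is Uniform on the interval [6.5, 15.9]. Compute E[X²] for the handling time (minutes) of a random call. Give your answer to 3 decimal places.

130.862

For each component E[X²] = Var + (mean)², giving 1: 188.18; 2: 177.623; 3: 14.58; 4: 132.803.
Overall E[X²] = 0.25·188.18 + 0.36·177.623 + 0.27·14.58 + 0.12·132.803 = 130.862.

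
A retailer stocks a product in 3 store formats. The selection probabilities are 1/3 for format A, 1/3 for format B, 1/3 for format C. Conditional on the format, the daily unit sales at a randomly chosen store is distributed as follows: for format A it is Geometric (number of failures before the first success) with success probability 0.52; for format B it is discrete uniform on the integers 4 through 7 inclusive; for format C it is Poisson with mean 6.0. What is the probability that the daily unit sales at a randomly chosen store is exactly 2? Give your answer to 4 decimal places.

0.0548

Conditional on each format, P(X = 2): A: 0.119808; B: 0; C: 0.0446175.
By total probability, P(X = 2) = 0.333333·0.119808 + 0.333333·0 + 0.333333·0.0446175 = 0.0548085.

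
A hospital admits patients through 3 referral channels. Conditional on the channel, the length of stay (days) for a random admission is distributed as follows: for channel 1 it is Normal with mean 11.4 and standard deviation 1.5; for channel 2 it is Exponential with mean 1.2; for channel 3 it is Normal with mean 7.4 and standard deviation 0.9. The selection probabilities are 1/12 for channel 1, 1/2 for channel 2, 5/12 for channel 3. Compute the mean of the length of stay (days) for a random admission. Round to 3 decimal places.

4.633

Component means — 1: 11.4; 2: 1.2; 3: 7.4.
E[X] = 0.0833333·11.4 + 0.5·1.2 + 0.416667·7.4 = 4.63333.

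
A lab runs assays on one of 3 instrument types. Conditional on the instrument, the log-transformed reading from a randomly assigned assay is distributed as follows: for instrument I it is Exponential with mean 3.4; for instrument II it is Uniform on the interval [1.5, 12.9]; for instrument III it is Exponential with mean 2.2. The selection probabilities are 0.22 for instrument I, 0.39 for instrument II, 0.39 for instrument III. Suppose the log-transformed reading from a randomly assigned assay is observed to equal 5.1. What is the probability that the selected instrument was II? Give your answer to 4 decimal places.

Likelihoods f(5.1 | ·): I: 0.0656265; II: 0.0877193; III: 0.0447511.
Posterior ∝ prior × likelihood. Numerator for II: 0.39·0.0877193 = 0.0342105.
Normalizing constant: 0.22·0.0656265 + 0.39·0.0877193 + 0.39·0.0447511 = 0.0661013.
P(II | observation) = 0.0342105 / 0.0661013 = 0.517547.

0.5175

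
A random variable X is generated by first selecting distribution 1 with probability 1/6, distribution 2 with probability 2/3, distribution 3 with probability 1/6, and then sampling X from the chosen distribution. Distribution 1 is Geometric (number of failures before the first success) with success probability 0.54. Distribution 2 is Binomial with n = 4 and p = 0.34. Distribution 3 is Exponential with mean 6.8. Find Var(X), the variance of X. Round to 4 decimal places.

12.8676

Per component, 1: μ=0.851852, E[X²]=2.30316; 2: μ=1.36, E[X²]=2.7472; 3: μ=6.8, E[X²]=92.48.
E[X] = 0.166667·0.851852 + 0.666667·1.36 + 0.166667·6.8 = 2.18198.
E[X²] = 0.166667·2.30316 + 0.666667·2.7472 + 0.166667·92.48 = 17.6287.
Var(X) = E[X²] − (E[X])² = 17.6287 − 4.76102 = 12.8676.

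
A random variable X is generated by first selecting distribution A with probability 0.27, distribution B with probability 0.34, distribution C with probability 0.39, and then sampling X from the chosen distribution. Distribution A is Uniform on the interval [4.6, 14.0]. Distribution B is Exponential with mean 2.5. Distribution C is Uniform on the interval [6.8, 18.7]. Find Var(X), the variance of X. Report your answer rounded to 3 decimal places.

28.145

Per component, A: μ=9.3, E[X²]=93.8533; B: μ=2.5, E[X²]=12.5; C: μ=12.75, E[X²]=174.363.
E[X] = 0.27·9.3 + 0.34·2.5 + 0.39·12.75 = 8.3335.
E[X²] = 0.27·93.8533 + 0.34·12.5 + 0.39·174.363 = 97.5921.
Var(X) = E[X²] − (E[X])² = 97.5921 − 69.4472 = 28.1449.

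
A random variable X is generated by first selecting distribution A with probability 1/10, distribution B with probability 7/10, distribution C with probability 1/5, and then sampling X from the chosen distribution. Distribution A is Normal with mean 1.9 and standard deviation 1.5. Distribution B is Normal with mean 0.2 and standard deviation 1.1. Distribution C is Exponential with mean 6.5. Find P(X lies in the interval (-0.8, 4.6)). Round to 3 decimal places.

0.767

Conditional on each component, P(-0.8 < X < 4.6): A: 0.928139; B: 0.818317; C: 0.50722.
By total probability, P(-0.8 < X < 4.6) = 0.1·0.928139 + 0.7·0.818317 + 0.2·0.50722 = 0.76708.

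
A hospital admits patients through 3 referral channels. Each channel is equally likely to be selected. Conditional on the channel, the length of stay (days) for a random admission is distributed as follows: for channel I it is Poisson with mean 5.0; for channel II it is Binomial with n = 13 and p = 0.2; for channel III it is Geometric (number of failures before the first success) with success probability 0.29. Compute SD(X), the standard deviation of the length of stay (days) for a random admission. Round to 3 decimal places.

Per component, I: μ=5, E[X²]=30; II: μ=2.6, E[X²]=8.84; III: μ=2.44828, E[X²]=14.4364.
E[X] = 0.333333·5 + 0.333333·2.6 + 0.333333·2.44828 = 3.34943.
E[X²] = 0.333333·30 + 0.333333·8.84 + 0.333333·14.4364 = 17.7588.
Var(X) = E[X²] − (E[X])² = 17.7588 − 11.2186 = 6.54015.
SD(X) = √6.54015 = 2.55737.

2.557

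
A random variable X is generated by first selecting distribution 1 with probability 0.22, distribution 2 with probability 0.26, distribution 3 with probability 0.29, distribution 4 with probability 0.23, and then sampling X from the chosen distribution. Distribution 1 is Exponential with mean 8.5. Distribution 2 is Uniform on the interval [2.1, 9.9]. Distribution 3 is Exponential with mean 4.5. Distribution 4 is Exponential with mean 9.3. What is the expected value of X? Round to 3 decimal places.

6.874

Component means — 1: 8.5; 2: 6; 3: 4.5; 4: 9.3.
E[X] = 0.22·8.5 + 0.26·6 + 0.29·4.5 + 0.23·9.3 = 6.874.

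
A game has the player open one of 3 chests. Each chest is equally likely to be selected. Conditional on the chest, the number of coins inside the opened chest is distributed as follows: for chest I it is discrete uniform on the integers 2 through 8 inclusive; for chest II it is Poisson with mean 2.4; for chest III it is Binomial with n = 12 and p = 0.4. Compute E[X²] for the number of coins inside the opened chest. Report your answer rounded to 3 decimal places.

21.027

For each component E[X²] = Var + (mean)², giving I: 29; II: 8.16; III: 25.92.
Overall E[X²] = 0.333333·29 + 0.333333·8.16 + 0.333333·25.92 = 21.0267.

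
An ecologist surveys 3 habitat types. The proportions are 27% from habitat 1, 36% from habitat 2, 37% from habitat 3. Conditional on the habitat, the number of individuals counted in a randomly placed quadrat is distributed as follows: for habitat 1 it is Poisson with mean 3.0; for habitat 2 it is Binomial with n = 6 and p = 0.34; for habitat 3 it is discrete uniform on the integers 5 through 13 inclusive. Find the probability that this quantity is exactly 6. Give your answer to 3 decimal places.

0.055

Conditional on each habitat, P(X = 6): 1: 0.0504094; 2: 0.0015448; 3: 0.111111.
By total probability, P(X = 6) = 0.27·0.0504094 + 0.36·0.0015448 + 0.37·0.111111 = 0.0552778.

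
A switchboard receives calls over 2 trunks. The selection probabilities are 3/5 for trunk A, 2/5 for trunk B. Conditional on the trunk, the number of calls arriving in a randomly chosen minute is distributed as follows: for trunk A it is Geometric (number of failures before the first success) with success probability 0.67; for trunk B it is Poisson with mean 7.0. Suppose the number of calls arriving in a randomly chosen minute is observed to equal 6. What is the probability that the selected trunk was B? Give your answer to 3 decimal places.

Likelihoods P(X=6 | ·): A: 0.000865284; B: 0.149003.
Posterior ∝ prior × likelihood. Numerator for B: 0.4·0.149003 = 0.0596011.
Normalizing constant: 0.6·0.000865284 + 0.4·0.149003 = 0.0601203.
P(B | observation) = 0.0596011 / 0.0601203 = 0.991364.

0.991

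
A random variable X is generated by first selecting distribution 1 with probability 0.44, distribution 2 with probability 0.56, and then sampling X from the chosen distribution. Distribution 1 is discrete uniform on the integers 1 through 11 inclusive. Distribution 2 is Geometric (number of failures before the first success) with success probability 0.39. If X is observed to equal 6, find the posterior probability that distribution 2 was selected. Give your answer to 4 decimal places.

Likelihoods P(X=6 | ·): 1: 0.0909091; 2: 0.0200929.
Posterior ∝ prior × likelihood. Numerator for 2: 0.56·0.0200929 = 0.011252.
Normalizing constant: 0.44·0.0909091 + 0.56·0.0200929 = 0.051252.
P(2 | observation) = 0.011252 / 0.051252 = 0.219543.

0.2195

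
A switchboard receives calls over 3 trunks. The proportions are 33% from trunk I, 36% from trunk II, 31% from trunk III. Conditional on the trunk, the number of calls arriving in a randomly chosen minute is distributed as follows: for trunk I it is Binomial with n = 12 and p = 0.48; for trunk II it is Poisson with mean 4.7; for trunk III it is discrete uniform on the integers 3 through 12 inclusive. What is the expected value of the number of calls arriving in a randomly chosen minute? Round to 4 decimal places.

5.9178

Component means — I: 5.76; II: 4.7; III: 7.5.
E[X] = 0.33·5.76 + 0.36·4.7 + 0.31·7.5 = 5.9178.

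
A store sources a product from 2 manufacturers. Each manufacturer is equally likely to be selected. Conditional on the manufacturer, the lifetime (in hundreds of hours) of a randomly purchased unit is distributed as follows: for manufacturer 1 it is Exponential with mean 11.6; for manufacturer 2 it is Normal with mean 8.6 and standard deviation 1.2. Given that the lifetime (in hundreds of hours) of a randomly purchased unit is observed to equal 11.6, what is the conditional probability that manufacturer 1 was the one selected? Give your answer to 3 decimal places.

0.685

Likelihoods f(11.6 | ·): 1: 0.0317137; 2: 0.0146069.
Posterior ∝ prior × likelihood. Numerator for 1: 0.5·0.0317137 = 0.0158569.
Normalizing constant: 0.5·0.0317137 + 0.5·0.0146069 = 0.0231603.
P(1 | observation) = 0.0158569 / 0.0231603 = 0.684657.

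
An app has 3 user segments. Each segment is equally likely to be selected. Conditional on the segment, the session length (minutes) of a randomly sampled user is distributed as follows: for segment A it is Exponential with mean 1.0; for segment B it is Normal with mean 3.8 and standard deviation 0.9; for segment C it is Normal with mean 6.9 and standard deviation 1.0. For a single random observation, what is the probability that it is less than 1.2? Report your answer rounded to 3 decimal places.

0.234

Conditional on each segment, P(X < 1.2): A: 0.698806; B: 0.00193303; C: 5.99037e-09.
By total probability, P(X < 1.2) = 0.333333·0.698806 + 0.333333·0.00193303 + 0.333333·5.99037e-09 = 0.23358.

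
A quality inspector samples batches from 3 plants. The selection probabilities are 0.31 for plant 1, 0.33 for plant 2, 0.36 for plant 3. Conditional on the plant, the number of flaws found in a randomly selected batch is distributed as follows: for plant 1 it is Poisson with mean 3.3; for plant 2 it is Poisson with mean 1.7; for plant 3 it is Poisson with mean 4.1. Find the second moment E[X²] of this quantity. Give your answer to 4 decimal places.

For each component E[X²] = Var + (mean)², giving 1: 14.19; 2: 4.59; 3: 20.91.
Overall E[X²] = 0.31·14.19 + 0.33·4.59 + 0.36·20.91 = 13.4412.

13.4412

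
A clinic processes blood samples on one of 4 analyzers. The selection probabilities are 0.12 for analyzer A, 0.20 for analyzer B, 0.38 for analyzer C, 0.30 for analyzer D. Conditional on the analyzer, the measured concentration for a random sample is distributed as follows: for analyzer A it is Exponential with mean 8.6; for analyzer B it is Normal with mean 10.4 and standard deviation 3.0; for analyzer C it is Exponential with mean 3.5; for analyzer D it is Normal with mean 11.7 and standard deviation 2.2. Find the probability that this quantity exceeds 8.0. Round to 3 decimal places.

0.530

Conditional on each analyzer, P(X > 8.0): A: 0.394462; B: 0.788145; C: 0.101701; D: 0.953698.
By total probability, P(X > 8.0) = 0.12·0.394462 + 0.2·0.788145 + 0.38·0.101701 + 0.3·0.953698 = 0.52972.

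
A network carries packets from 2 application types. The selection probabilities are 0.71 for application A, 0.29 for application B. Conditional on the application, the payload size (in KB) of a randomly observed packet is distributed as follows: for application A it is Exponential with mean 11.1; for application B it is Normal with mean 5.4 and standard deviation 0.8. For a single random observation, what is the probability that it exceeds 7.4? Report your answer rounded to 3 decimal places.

Conditional on each application, P(X > 7.4): A: 0.513417; B: 0.00620967.
By total probability, P(X > 7.4) = 0.71·0.513417 + 0.29·0.00620967 = 0.366327.

0.366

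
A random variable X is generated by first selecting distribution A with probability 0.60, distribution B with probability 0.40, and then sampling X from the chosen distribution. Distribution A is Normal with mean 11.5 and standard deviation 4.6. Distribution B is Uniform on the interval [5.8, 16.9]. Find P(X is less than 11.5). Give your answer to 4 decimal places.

0.5054

Conditional on each component, P(X < 11.5): A: 0.5; B: 0.513514.
By total probability, P(X < 11.5) = 0.6·0.5 + 0.4·0.513514 = 0.505405.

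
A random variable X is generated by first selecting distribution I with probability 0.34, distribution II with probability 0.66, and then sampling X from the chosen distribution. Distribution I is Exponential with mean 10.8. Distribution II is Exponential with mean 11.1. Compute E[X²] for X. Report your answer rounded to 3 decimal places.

For each component E[X²] = Var + (mean)², giving I: 233.28; II: 246.42.
Overall E[X²] = 0.34·233.28 + 0.66·246.42 = 241.952.

241.952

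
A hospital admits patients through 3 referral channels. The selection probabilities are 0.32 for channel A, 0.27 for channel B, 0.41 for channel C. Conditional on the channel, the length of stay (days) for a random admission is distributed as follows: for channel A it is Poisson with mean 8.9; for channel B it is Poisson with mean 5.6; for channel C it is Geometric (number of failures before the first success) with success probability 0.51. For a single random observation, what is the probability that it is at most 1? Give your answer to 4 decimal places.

0.3186

Conditional on each channel, P(X ≤ 1): A: 0.00135025; B: 0.0244059; C: 0.7599.
By total probability, P(X ≤ 1) = 0.32·0.00135025 + 0.27·0.0244059 + 0.41·0.7599 = 0.318581.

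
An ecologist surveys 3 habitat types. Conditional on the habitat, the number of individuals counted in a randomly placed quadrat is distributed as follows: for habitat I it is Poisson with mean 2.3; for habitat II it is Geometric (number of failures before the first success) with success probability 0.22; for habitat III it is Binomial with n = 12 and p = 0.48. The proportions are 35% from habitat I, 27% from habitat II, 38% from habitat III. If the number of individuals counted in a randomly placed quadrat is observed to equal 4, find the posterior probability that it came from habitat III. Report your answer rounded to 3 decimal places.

Likelihoods P(X=4 | ·): I: 0.116902; II: 0.0814331; III: 0.140474.
Posterior ∝ prior × likelihood. Numerator for III: 0.38·0.140474 = 0.0533802.
Normalizing constant: 0.35·0.116902 + 0.27·0.0814331 + 0.38·0.140474 = 0.116283.
P(III | observation) = 0.0533802 / 0.116283 = 0.459055.

0.459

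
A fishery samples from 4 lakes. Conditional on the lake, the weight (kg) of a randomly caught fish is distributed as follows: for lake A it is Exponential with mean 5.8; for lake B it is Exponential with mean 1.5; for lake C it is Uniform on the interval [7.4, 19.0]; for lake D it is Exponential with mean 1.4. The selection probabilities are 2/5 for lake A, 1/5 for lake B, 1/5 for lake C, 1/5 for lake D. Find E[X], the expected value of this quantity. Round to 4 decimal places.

5.5400

Component means — A: 5.8; B: 1.5; C: 13.2; D: 1.4.
E[X] = 0.4·5.8 + 0.2·1.5 + 0.2·13.2 + 0.2·1.4 = 5.54.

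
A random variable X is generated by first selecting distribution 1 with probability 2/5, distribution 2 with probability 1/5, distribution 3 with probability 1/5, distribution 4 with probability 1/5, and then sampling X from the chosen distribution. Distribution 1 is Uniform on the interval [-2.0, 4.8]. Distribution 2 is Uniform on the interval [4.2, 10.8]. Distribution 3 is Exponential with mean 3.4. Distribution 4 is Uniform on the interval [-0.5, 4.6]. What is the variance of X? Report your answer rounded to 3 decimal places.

Per component, 1: μ=1.4, E[X²]=5.81333; 2: μ=7.5, E[X²]=59.88; 3: μ=3.4, E[X²]=23.12; 4: μ=2.05, E[X²]=6.37.
E[X] = 0.4·1.4 + 0.2·7.5 + 0.2·3.4 + 0.2·2.05 = 3.15.
E[X²] = 0.4·5.81333 + 0.2·59.88 + 0.2·23.12 + 0.2·6.37 = 20.1993.
Var(X) = E[X²] − (E[X])² = 20.1993 − 9.9225 = 10.2768.

10.277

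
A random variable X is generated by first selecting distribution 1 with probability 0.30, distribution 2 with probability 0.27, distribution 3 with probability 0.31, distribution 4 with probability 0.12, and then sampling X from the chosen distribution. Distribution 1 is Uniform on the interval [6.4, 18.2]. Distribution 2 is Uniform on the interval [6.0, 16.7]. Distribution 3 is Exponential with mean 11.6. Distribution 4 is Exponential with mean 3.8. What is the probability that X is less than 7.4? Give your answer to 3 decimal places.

Conditional on each component, P(X < 7.4): 1: 0.0847458; 2: 0.130841; 3: 0.471615; 4: 0.857351.
By total probability, P(X < 7.4) = 0.3·0.0847458 + 0.27·0.130841 + 0.31·0.471615 + 0.12·0.857351 = 0.309834.

0.310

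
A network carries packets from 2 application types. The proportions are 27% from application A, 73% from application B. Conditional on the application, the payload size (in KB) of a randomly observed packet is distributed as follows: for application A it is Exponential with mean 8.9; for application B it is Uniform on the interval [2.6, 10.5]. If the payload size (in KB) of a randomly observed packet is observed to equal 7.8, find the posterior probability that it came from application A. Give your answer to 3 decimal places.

0.120

Likelihoods f(7.8 | ·): A: 0.0467727; B: 0.126582.
Posterior ∝ prior × likelihood. Numerator for A: 0.27·0.0467727 = 0.0126286.
Normalizing constant: 0.27·0.0467727 + 0.73·0.126582 = 0.105034.
P(A | observation) = 0.0126286 / 0.105034 = 0.120234.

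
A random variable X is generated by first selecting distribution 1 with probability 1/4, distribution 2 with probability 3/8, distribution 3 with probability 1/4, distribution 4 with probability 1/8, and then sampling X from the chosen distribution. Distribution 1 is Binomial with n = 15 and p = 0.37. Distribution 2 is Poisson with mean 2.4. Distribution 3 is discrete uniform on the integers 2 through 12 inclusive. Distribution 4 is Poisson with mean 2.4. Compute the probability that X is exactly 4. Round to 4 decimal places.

Conditional on each component, P(X = 4): 1: 0.15874; 2: 0.125408; 3: 0.0909091; 4: 0.125408.
By total probability, P(X = 4) = 0.25·0.15874 + 0.375·0.125408 + 0.25·0.0909091 + 0.125·0.125408 = 0.125116.

0.1251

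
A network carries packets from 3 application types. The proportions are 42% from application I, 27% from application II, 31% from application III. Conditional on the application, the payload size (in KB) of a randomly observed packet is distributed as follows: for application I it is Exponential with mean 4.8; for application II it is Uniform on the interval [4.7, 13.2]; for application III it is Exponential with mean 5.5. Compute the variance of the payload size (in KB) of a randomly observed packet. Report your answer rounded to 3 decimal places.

23.693

Per component, I: μ=4.8, E[X²]=46.08; II: μ=8.95, E[X²]=86.1233; III: μ=5.5, E[X²]=60.5.
E[X] = 0.42·4.8 + 0.27·8.95 + 0.31·5.5 = 6.1375.
E[X²] = 0.42·46.08 + 0.27·86.1233 + 0.31·60.5 = 61.3619.
Var(X) = E[X²] − (E[X])² = 61.3619 − 37.6689 = 23.693.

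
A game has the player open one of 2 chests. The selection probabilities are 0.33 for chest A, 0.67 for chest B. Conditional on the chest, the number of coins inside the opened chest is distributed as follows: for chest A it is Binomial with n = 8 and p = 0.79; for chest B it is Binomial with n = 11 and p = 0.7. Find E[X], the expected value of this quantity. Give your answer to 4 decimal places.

Component means — A: 6.32; B: 7.7.
E[X] = 0.33·6.32 + 0.67·7.7 = 7.2446.

7.2446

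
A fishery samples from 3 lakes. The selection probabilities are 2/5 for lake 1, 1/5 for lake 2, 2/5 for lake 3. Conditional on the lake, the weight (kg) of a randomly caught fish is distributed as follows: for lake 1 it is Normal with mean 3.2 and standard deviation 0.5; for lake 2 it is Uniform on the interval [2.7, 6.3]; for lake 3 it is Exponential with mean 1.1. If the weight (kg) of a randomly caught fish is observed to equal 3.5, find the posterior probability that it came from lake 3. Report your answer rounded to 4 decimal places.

0.0448

Likelihoods f(3.5 | ·): 1: 0.666449; 2: 0.277778; 3: 0.0377365.
Posterior ∝ prior × likelihood. Numerator for 3: 0.4·0.0377365 = 0.0150946.
Normalizing constant: 0.4·0.666449 + 0.2·0.277778 + 0.4·0.0377365 = 0.33723.
P(3 | observation) = 0.0150946 / 0.33723 = 0.0447605.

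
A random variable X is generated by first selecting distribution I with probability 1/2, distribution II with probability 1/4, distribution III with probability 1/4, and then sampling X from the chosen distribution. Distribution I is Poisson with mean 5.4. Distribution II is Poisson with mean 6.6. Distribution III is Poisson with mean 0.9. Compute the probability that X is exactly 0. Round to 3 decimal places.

0.104

Conditional on each component, P(X = 0): I: 0.00451658; II: 0.00136037; III: 0.40657.
By total probability, P(X = 0) = 0.5·0.00451658 + 0.25·0.00136037 + 0.25·0.40657 = 0.104241.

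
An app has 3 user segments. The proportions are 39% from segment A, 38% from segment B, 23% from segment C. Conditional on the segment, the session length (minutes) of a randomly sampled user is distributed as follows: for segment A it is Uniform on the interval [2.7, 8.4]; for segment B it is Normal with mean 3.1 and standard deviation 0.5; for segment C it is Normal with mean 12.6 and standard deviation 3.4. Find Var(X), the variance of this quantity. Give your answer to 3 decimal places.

17.045

Per component, A: μ=5.55, E[X²]=33.51; B: μ=3.1, E[X²]=9.86; C: μ=12.6, E[X²]=170.32.
E[X] = 0.39·5.55 + 0.38·3.1 + 0.23·12.6 = 6.2405.
E[X²] = 0.39·33.51 + 0.38·9.86 + 0.23·170.32 = 55.9893.
Var(X) = E[X²] − (E[X])² = 55.9893 − 38.9438 = 17.0455.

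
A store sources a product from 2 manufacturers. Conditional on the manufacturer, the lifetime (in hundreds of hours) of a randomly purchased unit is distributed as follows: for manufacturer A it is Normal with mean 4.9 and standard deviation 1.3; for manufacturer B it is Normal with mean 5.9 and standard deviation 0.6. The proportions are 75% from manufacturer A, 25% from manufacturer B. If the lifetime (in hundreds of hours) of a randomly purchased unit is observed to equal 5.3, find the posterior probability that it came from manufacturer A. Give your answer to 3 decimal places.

0.685

Likelihoods f(5.3 | ·): A: 0.29269; B: 0.403285.
Posterior ∝ prior × likelihood. Numerator for A: 0.75·0.29269 = 0.219518.
Normalizing constant: 0.75·0.29269 + 0.25·0.403285 = 0.320339.
P(A | observation) = 0.219518 / 0.320339 = 0.685267.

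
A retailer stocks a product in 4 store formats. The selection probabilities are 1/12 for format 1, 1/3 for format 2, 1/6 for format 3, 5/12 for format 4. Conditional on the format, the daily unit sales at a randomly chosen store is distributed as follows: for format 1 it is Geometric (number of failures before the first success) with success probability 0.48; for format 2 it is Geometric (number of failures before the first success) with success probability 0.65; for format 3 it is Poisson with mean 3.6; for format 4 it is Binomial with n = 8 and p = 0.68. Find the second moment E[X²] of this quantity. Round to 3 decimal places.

For each component E[X²] = Var + (mean)², giving 1: 3.43056; 2: 1.11834; 3: 16.56; 4: 31.3344.
Overall E[X²] = 0.0833333·3.43056 + 0.333333·1.11834 + 0.166667·16.56 + 0.416667·31.3344 = 16.4747.

16.475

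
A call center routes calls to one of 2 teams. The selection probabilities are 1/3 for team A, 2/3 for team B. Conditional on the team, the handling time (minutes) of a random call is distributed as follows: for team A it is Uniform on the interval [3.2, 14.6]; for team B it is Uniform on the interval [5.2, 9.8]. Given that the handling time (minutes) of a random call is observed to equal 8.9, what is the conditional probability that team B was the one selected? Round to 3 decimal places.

0.832

Likelihoods f(8.9 | ·): A: 0.0877193; B: 0.217391.
Posterior ∝ prior × likelihood. Numerator for B: 0.666667·0.217391 = 0.144928.
Normalizing constant: 0.333333·0.0877193 + 0.666667·0.217391 = 0.174167.
P(B | observation) = 0.144928 / 0.174167 = 0.832117.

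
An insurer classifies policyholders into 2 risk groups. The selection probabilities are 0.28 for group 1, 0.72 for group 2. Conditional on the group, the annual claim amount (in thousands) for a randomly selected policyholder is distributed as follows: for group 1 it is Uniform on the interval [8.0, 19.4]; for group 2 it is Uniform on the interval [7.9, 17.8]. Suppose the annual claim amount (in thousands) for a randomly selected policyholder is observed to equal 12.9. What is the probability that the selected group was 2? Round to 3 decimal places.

Likelihoods f(12.9 | ·): 1: 0.0877193; 2: 0.10101.
Posterior ∝ prior × likelihood. Numerator for 2: 0.72·0.10101 = 0.0727273.
Normalizing constant: 0.28·0.0877193 + 0.72·0.10101 = 0.0972887.
P(2 | observation) = 0.0727273 / 0.0972887 = 0.747541.

0.748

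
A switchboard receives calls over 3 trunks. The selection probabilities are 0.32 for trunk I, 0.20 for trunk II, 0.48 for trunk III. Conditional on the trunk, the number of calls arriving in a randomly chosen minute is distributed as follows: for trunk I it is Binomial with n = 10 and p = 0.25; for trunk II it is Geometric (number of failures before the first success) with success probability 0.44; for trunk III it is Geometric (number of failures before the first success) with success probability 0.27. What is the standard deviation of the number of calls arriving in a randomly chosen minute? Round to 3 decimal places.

2.507

Per component, I: μ=2.5, E[X²]=8.125; II: μ=1.27273, E[X²]=4.5124; III: μ=2.7037, E[X²]=17.3237.
E[X] = 0.32·2.5 + 0.2·1.27273 + 0.48·2.7037 = 2.35232.
E[X²] = 0.32·8.125 + 0.2·4.5124 + 0.48·17.3237 = 11.8179.
Var(X) = E[X²] − (E[X])² = 11.8179 − 5.53342 = 6.28445.
SD(X) = √6.28445 = 2.50688.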